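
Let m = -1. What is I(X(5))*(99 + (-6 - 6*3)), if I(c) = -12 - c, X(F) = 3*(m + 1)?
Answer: -900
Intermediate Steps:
X(F) = 0 (X(F) = 3*(-1 + 1) = 3*0 = 0)
I(X(5))*(99 + (-6 - 6*3)) = (-12 - 1*0)*(99 + (-6 - 6*3)) = (-12 + 0)*(99 + (-6 - 18)) = -12*(99 - 24) = -12*75 = -900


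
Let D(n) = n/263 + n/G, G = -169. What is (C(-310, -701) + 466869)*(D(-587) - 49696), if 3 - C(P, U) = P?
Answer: -1031903628671988/44447 ≈ -2.3216e+10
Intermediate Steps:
D(n) = -94*n/44447 (D(n) = n/263 + n/(-169) = n*(1/263) + n*(-1/169) = n/263 - n/169 = -94*n/44447)
C(P, U) = 3 - P
(C(-310, -701) + 466869)*(D(-587) - 49696) = ((3 - 1*(-310)) + 466869)*(-94/44447*(-587) - 49696) = ((3 + 310) + 466869)*(55178/44447 - 49696) = (313 + 466869)*(-2208782934/44447) = 467182*(-2208782934/44447) = -1031903628671988/44447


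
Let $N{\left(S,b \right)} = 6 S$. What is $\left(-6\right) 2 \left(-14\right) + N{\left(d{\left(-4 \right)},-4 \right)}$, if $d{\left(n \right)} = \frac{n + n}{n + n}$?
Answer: $174$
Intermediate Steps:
$d{\left(n \right)} = 1$ ($d{\left(n \right)} = \frac{2 n}{2 n} = 2 n \frac{1}{2 n} = 1$)
$\left(-6\right) 2 \left(-14\right) + N{\left(d{\left(-4 \right)},-4 \right)} = \left(-6\right) 2 \left(-14\right) + 6 \cdot 1 = \left(-12\right) \left(-14\right) + 6 = 168 + 6 = 174$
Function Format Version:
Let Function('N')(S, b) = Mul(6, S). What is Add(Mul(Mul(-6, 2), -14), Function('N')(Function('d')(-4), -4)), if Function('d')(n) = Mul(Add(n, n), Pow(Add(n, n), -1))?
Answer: 174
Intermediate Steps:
Function('d')(n) = 1 (Function('d')(n) = Mul(Mul(2, n), Pow(Mul(2, n), -1)) = Mul(Mul(2, n), Mul(Rational(1, 2), Pow(n, -1))) = 1)
Add(Mul(Mul(-6, 2), -14), Function('N')(Function('d')(-4), -4)) = Add(Mul(Mul(-6, 2), -14), Mul(6, 1)) = Add(Mul(-12, -14), 6) = Add(168, 6) = 174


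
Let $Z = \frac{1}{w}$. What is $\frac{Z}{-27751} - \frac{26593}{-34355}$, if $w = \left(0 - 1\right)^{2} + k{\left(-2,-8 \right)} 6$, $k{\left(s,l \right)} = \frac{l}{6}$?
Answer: $\frac{5165910756}{6673699235} \approx 0.77407$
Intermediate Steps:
$k{\left(s,l \right)} = \frac{l}{6}$ ($k{\left(s,l \right)} = l \frac{1}{6} = \frac{l}{6}$)
$w = -7$ ($w = \left(0 - 1\right)^{2} + \frac{1}{6} \left(-8\right) 6 = \left(-1\right)^{2} - 8 = 1 - 8 = -7$)
$Z = - \frac{1}{7}$ ($Z = \frac{1}{-7} = - \frac{1}{7} \approx -0.14286$)
$\frac{Z}{-27751} - \frac{26593}{-34355} = - \frac{1}{7 \left(-27751\right)} - \frac{26593}{-34355} = \left(- \frac{1}{7}\right) \left(- \frac{1}{27751}\right) - - \frac{26593}{34355} = \frac{1}{194257} + \frac{26593}{34355} = \frac{5165910756}{6673699235}$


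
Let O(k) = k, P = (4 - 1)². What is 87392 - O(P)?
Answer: 87383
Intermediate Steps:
P = 9 (P = 3² = 9)
87392 - O(P) = 87392 - 1*9 = 87392 - 9 = 87383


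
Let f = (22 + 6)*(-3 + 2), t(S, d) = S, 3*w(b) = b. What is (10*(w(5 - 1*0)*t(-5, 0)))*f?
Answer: 7000/3 ≈ 2333.3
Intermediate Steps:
w(b) = b/3
f = -28 (f = 28*(-1) = -28)
(10*(w(5 - 1*0)*t(-5, 0)))*f = (10*(((5 - 1*0)/3)*(-5)))*(-28) = (10*(((5 + 0)/3)*(-5)))*(-28) = (10*(((1/3)*5)*(-5)))*(-28) = (10*((5/3)*(-5)))*(-28) = (10*(-25/3))*(-28) = -250/3*(-28) = 7000/3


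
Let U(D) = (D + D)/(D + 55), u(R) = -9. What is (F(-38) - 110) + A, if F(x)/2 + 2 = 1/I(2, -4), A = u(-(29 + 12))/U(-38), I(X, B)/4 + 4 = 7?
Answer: -25495/228 ≈ -111.82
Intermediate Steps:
I(X, B) = 12 (I(X, B) = -16 + 4*7 = -16 + 28 = 12)
U(D) = 2*D/(55 + D) (U(D) = (2*D)/(55 + D) = 2*D/(55 + D))
A = 153/76 (A = -9/(2*(-38)/(55 - 38)) = -9/(2*(-38)/17) = -9/(2*(-38)*(1/17)) = -9/(-76/17) = -9*(-17/76) = 153/76 ≈ 2.0132)
F(x) = -23/6 (F(x) = -4 + 2/12 = -4 + 2*(1/12) = -4 + ⅙ = -23/6)
(F(-38) - 110) + A = (-23/6 - 110) + 153/76 = -683/6 + 153/76 = -25495/228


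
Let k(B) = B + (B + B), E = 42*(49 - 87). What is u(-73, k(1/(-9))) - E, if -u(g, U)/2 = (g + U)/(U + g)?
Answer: 1594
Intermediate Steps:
E = -1596 (E = 42*(-38) = -1596)
k(B) = 3*B (k(B) = B + 2*B = 3*B)
u(g, U) = -2 (u(g, U) = -2*(g + U)/(U + g) = -2*(U + g)/(U + g) = -2*1 = -2)
u(-73, k(1/(-9))) - E = -2 - 1*(-1596) = -2 + 1596 = 1594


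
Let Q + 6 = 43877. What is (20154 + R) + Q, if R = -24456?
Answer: 39569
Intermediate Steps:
Q = 43871 (Q = -6 + 43877 = 43871)
(20154 + R) + Q = (20154 - 24456) + 43871 = -4302 + 43871 = 39569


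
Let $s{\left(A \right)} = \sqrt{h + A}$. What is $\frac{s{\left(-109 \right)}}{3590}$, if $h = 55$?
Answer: $\frac{3 i \sqrt{6}}{3590} \approx 0.0020469 i$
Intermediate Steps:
$s{\left(A \right)} = \sqrt{55 + A}$
$\frac{s{\left(-109 \right)}}{3590} = \frac{\sqrt{55 - 109}}{3590} = \sqrt{-54} \cdot \frac{1}{3590} = 3 i \sqrt{6} \cdot \frac{1}{3590} = \frac{3 i \sqrt{6}}{3590}$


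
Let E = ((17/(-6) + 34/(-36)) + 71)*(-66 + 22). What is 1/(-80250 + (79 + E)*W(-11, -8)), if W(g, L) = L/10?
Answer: -45/3507614 ≈ -1.2829e-5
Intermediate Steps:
W(g, L) = L/10 (W(g, L) = L*(1/10) = L/10)
E = -26620/9 (E = ((17*(-1/6) + 34*(-1/36)) + 71)*(-44) = ((-17/6 - 17/18) + 71)*(-44) = (-34/9 + 71)*(-44) = (605/9)*(-44) = -26620/9 ≈ -2957.8)
1/(-80250 + (79 + E)*W(-11, -8)) = 1/(-80250 + (79 - 26620/9)*((1/10)*(-8))) = 1/(-80250 - 25909/9*(-4/5)) = 1/(-80250 + 103636/45) = 1/(-3507614/45) = -45/3507614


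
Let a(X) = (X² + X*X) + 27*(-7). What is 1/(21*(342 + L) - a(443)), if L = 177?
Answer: -1/381410 ≈ -2.6219e-6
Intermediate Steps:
a(X) = -189 + 2*X² (a(X) = (X² + X²) - 189 = 2*X² - 189 = -189 + 2*X²)
1/(21*(342 + L) - a(443)) = 1/(21*(342 + 177) - (-189 + 2*443²)) = 1/(21*519 - (-189 + 2*196249)) = 1/(10899 - (-189 + 392498)) = 1/(10899 - 1*392309) = 1/(10899 - 392309) = 1/(-381410) = -1/381410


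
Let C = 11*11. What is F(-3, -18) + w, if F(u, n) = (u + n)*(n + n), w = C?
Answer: 877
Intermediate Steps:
C = 121
w = 121
F(u, n) = 2*n*(n + u) (F(u, n) = (n + u)*(2*n) = 2*n*(n + u))
F(-3, -18) + w = 2*(-18)*(-18 - 3) + 121 = 2*(-18)*(-21) + 121 = 756 + 121 = 877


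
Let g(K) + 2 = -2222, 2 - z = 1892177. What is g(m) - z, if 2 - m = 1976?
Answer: 1889951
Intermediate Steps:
z = -1892175 (z = 2 - 1*1892177 = 2 - 1892177 = -1892175)
m = -1974 (m = 2 - 1*1976 = 2 - 1976 = -1974)
g(K) = -2224 (g(K) = -2 - 2222 = -2224)
g(m) - z = -2224 - 1*(-1892175) = -2224 + 1892175 = 1889951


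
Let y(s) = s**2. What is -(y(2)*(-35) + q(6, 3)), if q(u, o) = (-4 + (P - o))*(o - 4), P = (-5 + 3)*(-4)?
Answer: 141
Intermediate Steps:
P = 8 (P = -2*(-4) = 8)
q(u, o) = (-4 + o)*(4 - o) (q(u, o) = (-4 + (8 - o))*(o - 4) = (4 - o)*(-4 + o) = (-4 + o)*(4 - o))
-(y(2)*(-35) + q(6, 3)) = -(2**2*(-35) + (-16 - 1*3**2 + 8*3)) = -(4*(-35) + (-16 - 1*9 + 24)) = -(-140 + (-16 - 9 + 24)) = -(-140 - 1) = -1*(-141) = 141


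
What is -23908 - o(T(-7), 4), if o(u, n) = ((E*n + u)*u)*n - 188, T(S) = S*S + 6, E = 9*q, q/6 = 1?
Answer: -83340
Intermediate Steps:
q = 6 (q = 6*1 = 6)
E = 54 (E = 9*6 = 54)
T(S) = 6 + S² (T(S) = S² + 6 = 6 + S²)
o(u, n) = -188 + n*u*(u + 54*n) (o(u, n) = ((54*n + u)*u)*n - 188 = ((u + 54*n)*u)*n - 188 = (u*(u + 54*n))*n - 188 = n*u*(u + 54*n) - 188 = -188 + n*u*(u + 54*n))
-23908 - o(T(-7), 4) = -23908 - (-188 + 4*(6 + (-7)²)² + 54*(6 + (-7)²)*4²) = -23908 - (-188 + 4*(6 + 49)² + 54*(6 + 49)*16) = -23908 - (-188 + 4*55² + 54*55*16) = -23908 - (-188 + 4*3025 + 47520) = -23908 - (-188 + 12100 + 47520) = -23908 - 1*59432 = -23908 - 59432 = -83340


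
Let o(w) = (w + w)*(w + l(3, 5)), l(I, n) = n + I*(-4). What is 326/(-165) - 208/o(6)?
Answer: 2534/165 ≈ 15.358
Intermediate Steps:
l(I, n) = n - 4*I
o(w) = 2*w*(-7 + w) (o(w) = (w + w)*(w + (5 - 4*3)) = (2*w)*(w + (5 - 12)) = (2*w)*(w - 7) = (2*w)*(-7 + w) = 2*w*(-7 + w))
326/(-165) - 208/o(6) = 326/(-165) - 208*1/(12*(-7 + 6)) = 326*(-1/165) - 208/(2*6*(-1)) = -326/165 - 208/(-12) = -326/165 - 208*(-1/12) = -326/165 + 52/3 = 2534/165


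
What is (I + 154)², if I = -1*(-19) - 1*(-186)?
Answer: 128881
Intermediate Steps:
I = 205 (I = 19 + 186 = 205)
(I + 154)² = (205 + 154)² = 359² = 128881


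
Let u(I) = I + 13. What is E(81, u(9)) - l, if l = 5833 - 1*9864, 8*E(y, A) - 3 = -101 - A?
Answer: 4016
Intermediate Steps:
u(I) = 13 + I
E(y, A) = -49/4 - A/8 (E(y, A) = 3/8 + (-101 - A)/8 = 3/8 + (-101/8 - A/8) = -49/4 - A/8)
l = -4031 (l = 5833 - 9864 = -4031)
E(81, u(9)) - l = (-49/4 - (13 + 9)/8) - 1*(-4031) = (-49/4 - 1/8*22) + 4031 = (-49/4 - 11/4) + 4031 = -15 + 4031 = 4016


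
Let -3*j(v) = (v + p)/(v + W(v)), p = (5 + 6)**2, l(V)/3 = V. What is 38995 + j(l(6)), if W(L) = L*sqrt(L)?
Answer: 35797549/918 - 139*sqrt(2)/306 ≈ 38995.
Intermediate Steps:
l(V) = 3*V
W(L) = L**(3/2)
p = 121 (p = 11**2 = 121)
j(v) = -(121 + v)/(3*(v + v**(3/2))) (j(v) = -(v + 121)/(3*(v + v**(3/2))) = -(121 + v)/(3*(v + v**(3/2))))
38995 + j(l(6)) = 38995 + (-121 - 3*6)/(3*(3*6 + (3*6)**(3/2))) = 38995 + (-121 - 1*18)/(3*(18 + 18**(3/2))) = 38995 + (-121 - 18)/(3*(18 + 54*sqrt(2))) = 38995 + (1/3)*(-139)/(18 + 54*sqrt(2)) = 38995 - 139/(3*(18 + 54*sqrt(2)))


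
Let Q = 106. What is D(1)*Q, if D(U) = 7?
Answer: 742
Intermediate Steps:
D(1)*Q = 7*106 = 742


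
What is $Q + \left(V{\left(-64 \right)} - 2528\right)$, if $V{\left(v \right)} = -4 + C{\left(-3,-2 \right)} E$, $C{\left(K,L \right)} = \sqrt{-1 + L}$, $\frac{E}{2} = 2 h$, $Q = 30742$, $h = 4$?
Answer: $28210 + 16 i \sqrt{3} \approx 28210.0 + 27.713 i$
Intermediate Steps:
$E = 16$ ($E = 2 \cdot 2 \cdot 4 = 2 \cdot 8 = 16$)
$V{\left(v \right)} = -4 + 16 i \sqrt{3}$ ($V{\left(v \right)} = -4 + \sqrt{-1 - 2} \cdot 16 = -4 + \sqrt{-3} \cdot 16 = -4 + i \sqrt{3} \cdot 16 = -4 + 16 i \sqrt{3}$)
$Q + \left(V{\left(-64 \right)} - 2528\right) = 30742 - \left(2532 - 16 i \sqrt{3}\right) = 28210 + 16 i \sqrt{3}$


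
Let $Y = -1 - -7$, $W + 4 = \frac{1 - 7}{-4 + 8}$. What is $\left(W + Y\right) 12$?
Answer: $6$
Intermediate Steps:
$W = - \frac{11}{2}$ ($W = -4 + \frac{1 - 7}{-4 + 8} = -4 - \frac{6}{4} = -4 - \frac{3}{2} = - \frac{11}{2} \approx -5.5$)
$Y = 6$ ($Y = -1 + 7 = 6$)
$\left(W + Y\right) 12 = \left(- \frac{11}{2} + 6\right) 12 = \frac{1}{2} \cdot 12 = 6$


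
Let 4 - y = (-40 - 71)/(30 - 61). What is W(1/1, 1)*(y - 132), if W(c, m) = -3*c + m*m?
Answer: 8158/31 ≈ 263.16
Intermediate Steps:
y = 13/31 (y = 4 - (-40 - 71)/(30 - 61) = 4 - (-111)/(-31) = 4 - (-111)*(-1)/31 = 4 - 1*111/31 = 4 - 111/31 = 13/31 ≈ 0.41935)
W(c, m) = m² - 3*c (W(c, m) = -3*c + m² = m² - 3*c)
W(1/1, 1)*(y - 132) = (1² - 3/1)*(13/31 - 132) = (1 - 3*1)*(-4079/31) = (1 - 3)*(-4079/31) = -2*(-4079/31) = 8158/31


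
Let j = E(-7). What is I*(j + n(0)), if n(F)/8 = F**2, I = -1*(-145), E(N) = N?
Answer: -1015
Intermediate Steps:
I = 145
j = -7
n(F) = 8*F**2
I*(j + n(0)) = 145*(-7 + 8*0**2) = 145*(-7 + 8*0) = 145*(-7 + 0) = 145*(-7) = -1015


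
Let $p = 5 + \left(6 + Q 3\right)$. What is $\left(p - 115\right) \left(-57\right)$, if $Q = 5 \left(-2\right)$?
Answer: $7638$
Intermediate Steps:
$Q = -10$
$p = -19$ ($p = 5 + \left(6 - 30\right) = 5 - 24 = -19$)
$\left(p - 115\right) \left(-57\right) = \left(-19 - 115\right) \left(-57\right) = \left(-134\right) \left(-57\right) = 7638$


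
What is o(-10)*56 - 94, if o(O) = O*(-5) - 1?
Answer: 2650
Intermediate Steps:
o(O) = -1 - 5*O (o(O) = -5*O - 1 = -1 - 5*O)
o(-10)*56 - 94 = (-1 - 5*(-10))*56 - 94 = (-1 + 50)*56 - 94 = 49*56 - 94 = 2744 - 94 = 2650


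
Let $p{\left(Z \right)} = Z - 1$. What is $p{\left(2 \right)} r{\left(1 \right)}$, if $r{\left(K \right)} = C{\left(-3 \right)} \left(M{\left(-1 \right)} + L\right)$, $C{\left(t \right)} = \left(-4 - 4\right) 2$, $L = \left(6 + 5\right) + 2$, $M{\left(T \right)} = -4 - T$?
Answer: $-160$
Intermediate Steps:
$L = 13$ ($L = 11 + 2 = 13$)
$p{\left(Z \right)} = -1 + Z$ ($p{\left(Z \right)} = Z - 1 = -1 + Z$)
$C{\left(t \right)} = -16$ ($C{\left(t \right)} = \left(-8\right) 2 = -16$)
$r{\left(K \right)} = -160$ ($r{\left(K \right)} = - 16 \left(\left(-4 - -1\right) + 13\right) = - 16 \left(\left(-4 + 1\right) + 13\right) = - 16 \left(-3 + 13\right) = \left(-16\right) 10 = -160$)
$p{\left(2 \right)} r{\left(1 \right)} = \left(-1 + 2\right) \left(-160\right) = 1 \left(-160\right) = -160$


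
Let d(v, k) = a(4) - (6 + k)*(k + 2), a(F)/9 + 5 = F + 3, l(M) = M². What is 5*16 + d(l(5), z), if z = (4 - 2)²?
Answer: 38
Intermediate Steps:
z = 4 (z = 2² = 4)
a(F) = -18 + 9*F (a(F) = -45 + 9*(F + 3) = -45 + 9*(3 + F) = -45 + (27 + 9*F) = -18 + 9*F)
d(v, k) = 18 - (2 + k)*(6 + k) (d(v, k) = (-18 + 9*4) - (6 + k)*(k + 2) = (-18 + 36) - (6 + k)*(2 + k) = 18 - (2 + k)*(6 + k))
5*16 + d(l(5), z) = 5*16 + (6 - 1*4² - 8*4) = 80 + (6 - 1*16 - 32) = 80 + (6 - 16 - 32) = 80 - 42 = 38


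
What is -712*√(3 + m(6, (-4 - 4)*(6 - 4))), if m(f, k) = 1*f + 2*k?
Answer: -712*I*√23 ≈ -3414.6*I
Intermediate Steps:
m(f, k) = f + 2*k
-712*√(3 + m(6, (-4 - 4)*(6 - 4))) = -712*√(3 + (6 + 2*((-4 - 4)*(6 - 4)))) = -712*√(3 + (6 + 2*(-8*2))) = -712*√(3 + (6 + 2*(-16))) = -712*√(3 + (6 - 32)) = -712*√(3 - 26) = -712*I*√23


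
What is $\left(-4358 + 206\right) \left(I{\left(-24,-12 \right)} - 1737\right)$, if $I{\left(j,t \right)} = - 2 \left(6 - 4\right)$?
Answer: $7228632$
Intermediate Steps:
$I{\left(j,t \right)} = -4$ ($I{\left(j,t \right)} = \left(-2\right) 2 = -4$)
$\left(-4358 + 206\right) \left(I{\left(-24,-12 \right)} - 1737\right) = \left(-4358 + 206\right) \left(-4 - 1737\right) = \left(-4152\right) \left(-1741\right) = 7228632$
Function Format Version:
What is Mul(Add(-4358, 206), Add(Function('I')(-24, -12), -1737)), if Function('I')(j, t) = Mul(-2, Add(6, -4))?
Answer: 7228632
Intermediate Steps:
Function('I')(j, t) = -4 (Function('I')(j, t) = Mul(-2, 2) = -4)
Mul(Add(-4358, 206), Add(Function('I')(-24, -12), -1737)) = Mul(Add(-4358, 206), Add(-4, -1737)) = Mul(-4152, -1741) = 7228632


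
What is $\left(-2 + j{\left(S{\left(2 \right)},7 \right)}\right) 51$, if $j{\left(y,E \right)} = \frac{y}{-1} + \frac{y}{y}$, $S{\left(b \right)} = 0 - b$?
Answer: $51$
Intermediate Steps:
$S{\left(b \right)} = - b$
$j{\left(y,E \right)} = 1 - y$ ($j{\left(y,E \right)} = y \left(-1\right) + 1 = - y + 1 = 1 - y$)
$\left(-2 + j{\left(S{\left(2 \right)},7 \right)}\right) 51 = \left(-2 - \left(-1 - 2\right)\right) 51 = \left(-2 + \left(1 - -2\right)\right) 51 = \left(-2 + \left(1 + 2\right)\right) 51 = \left(-2 + 3\right) 51 = 1 \cdot 51 = 51$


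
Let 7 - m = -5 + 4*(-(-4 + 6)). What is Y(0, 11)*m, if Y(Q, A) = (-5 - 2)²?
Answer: 980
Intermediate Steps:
Y(Q, A) = 49 (Y(Q, A) = (-7)² = 49)
m = 20 (m = 7 - (-5 + 4*(-(-4 + 6))) = 7 - (-5 + 4*(-1*2)) = 7 - (-5 + 4*(-2)) = 7 - (-5 - 8) = 7 - 1*(-13) = 7 + 13 = 20)
Y(0, 11)*m = 49*20 = 980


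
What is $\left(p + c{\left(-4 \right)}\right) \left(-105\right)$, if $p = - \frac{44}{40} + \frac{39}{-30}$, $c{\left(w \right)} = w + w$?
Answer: $1092$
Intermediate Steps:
$c{\left(w \right)} = 2 w$
$p = - \frac{12}{5}$ ($p = \left(-44\right) \frac{1}{40} + 39 \left(- \frac{1}{30}\right) = - \frac{11}{10} - \frac{13}{10} = - \frac{12}{5} \approx -2.4$)
$\left(p + c{\left(-4 \right)}\right) \left(-105\right) = \left(- \frac{12}{5} + 2 \left(-4\right)\right) \left(-105\right) = \left(- \frac{12}{5} - 8\right) \left(-105\right) = \left(- \frac{52}{5}\right) \left(-105\right) = 1092$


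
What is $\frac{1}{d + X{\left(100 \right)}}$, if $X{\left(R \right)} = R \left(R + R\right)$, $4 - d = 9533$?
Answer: $\frac{1}{10471} \approx 9.5502 \cdot 10^{-5}$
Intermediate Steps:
$d = -9529$ ($d = 4 - 9533 = -9529$)
$X{\left(R \right)} = 2 R^{2}$ ($X{\left(R \right)} = R 2 R = 2 R^{2}$)
$\frac{1}{d + X{\left(100 \right)}} = \frac{1}{-9529 + 2 \cdot 100^{2}} = \frac{1}{-9529 + 2 \cdot 10000} = \frac{1}{-9529 + 20000} = \frac{1}{10471}$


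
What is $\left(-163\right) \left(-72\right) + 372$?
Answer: $12108$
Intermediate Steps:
$\left(-163\right) \left(-72\right) + 372 = 11736 + 372 = 12108$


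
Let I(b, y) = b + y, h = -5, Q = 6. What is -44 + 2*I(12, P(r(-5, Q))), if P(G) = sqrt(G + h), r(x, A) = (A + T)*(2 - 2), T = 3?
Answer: -20 + 2*I*sqrt(5) ≈ -20.0 + 4.4721*I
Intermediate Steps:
r(x, A) = 0 (r(x, A) = (A + 3)*(2 - 2) = (3 + A)*0 = 0)
P(G) = sqrt(-5 + G) (P(G) = sqrt(G - 5) = sqrt(-5 + G))
-44 + 2*I(12, P(r(-5, Q))) = -44 + 2*(12 + sqrt(-5 + 0)) = -44 + 2*(12 + sqrt(-5)) = -44 + 2*(12 + I*sqrt(5)) = -44 + (24 + 2*I*sqrt(5)) = -20 + 2*I*sqrt(5)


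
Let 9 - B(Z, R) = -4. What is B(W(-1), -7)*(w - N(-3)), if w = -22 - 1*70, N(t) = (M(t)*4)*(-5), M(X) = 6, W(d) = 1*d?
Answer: 364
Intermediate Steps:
W(d) = d
B(Z, R) = 13 (B(Z, R) = 9 - 1*(-4) = 9 + 4 = 13)
N(t) = -120 (N(t) = (6*4)*(-5) = 24*(-5) = -120)
w = -92 (w = -22 - 70 = -92)
B(W(-1), -7)*(w - N(-3)) = 13*(-92 - 1*(-120)) = 13*(-92 + 120) = 13*28 = 364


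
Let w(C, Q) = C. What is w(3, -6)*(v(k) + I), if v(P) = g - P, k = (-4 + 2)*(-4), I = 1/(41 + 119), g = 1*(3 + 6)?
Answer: 483/160 ≈ 3.0187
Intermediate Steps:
g = 9 (g = 1*9 = 9)
I = 1/160 ≈ 0.0062500
k = 8 (k = -2*(-4) = 8)
v(P) = 9 - P
w(3, -6)*(v(k) + I) = 3*((9 - 1*8) + 1/160) = 3*((9 - 8) + 1/160) = 3*(1 + 1/160) = 3*(161/160) = 483/160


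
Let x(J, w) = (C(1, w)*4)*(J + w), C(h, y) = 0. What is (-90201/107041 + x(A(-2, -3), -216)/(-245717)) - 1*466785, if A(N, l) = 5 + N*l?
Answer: -49965223386/107041 ≈ -4.6679e+5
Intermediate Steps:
x(J, w) = 0 (x(J, w) = (0*4)*(J + w) = 0*(J + w) = 0)
(-90201/107041 + x(A(-2, -3), -216)/(-245717)) - 1*466785 = (-90201/107041 + 0/(-245717)) - 1*466785 = (-90201*1/107041 + 0*(-1/245717)) - 466785 = (-90201/107041 + 0) - 466785 = -90201/107041 - 466785 = -49965223386/107041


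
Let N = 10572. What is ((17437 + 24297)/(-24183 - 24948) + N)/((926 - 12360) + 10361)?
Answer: -519371198/52717563 ≈ -9.8520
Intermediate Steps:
((17437 + 24297)/(-24183 - 24948) + N)/((926 - 12360) + 10361) = ((17437 + 24297)/(-24183 - 24948) + 10572)/((926 - 12360) + 10361) = (41734/(-49131) + 10572)/(-11434 + 10361) = (41734*(-1/49131) + 10572)/(-1073) = (-41734/49131 + 10572)*(-1/1073) = (519371198/49131)*(-1/1073) = -519371198/52717563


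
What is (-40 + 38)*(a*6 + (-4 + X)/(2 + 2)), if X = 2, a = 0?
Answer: 1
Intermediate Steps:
(-40 + 38)*(a*6 + (-4 + X)/(2 + 2)) = (-40 + 38)*(0*6 + (-4 + 2)/(2 + 2)) = -2*(0 - 2/4) = -2*(0 - 2*1/4) = -2*(0 - 1/2) = -2*(-1/2) = 1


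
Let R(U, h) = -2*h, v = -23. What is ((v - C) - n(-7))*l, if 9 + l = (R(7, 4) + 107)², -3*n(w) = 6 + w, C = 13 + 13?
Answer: -483072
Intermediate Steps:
C = 26
n(w) = -2 - w/3 (n(w) = -(6 + w)/3 = -2 - w/3)
l = 9792 (l = -9 + (-2*4 + 107)² = -9 + (-8 + 107)² = -9 + 99² = -9 + 9801 = 9792)
((v - C) - n(-7))*l = ((-23 - 1*26) - (-2 - ⅓*(-7)))*9792 = ((-23 - 26) - (-2 + 7/3))*9792 = (-49 - 1*⅓)*9792 = (-49 - ⅓)*9792 = -148/3*9792 = -483072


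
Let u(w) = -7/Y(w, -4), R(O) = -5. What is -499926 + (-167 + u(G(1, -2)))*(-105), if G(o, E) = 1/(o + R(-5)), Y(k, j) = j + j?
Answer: -3859863/8 ≈ -4.8248e+5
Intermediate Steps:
Y(k, j) = 2*j
G(o, E) = 1/(-5 + o) (G(o, E) = 1/(o - 5) = 1/(-5 + o))
u(w) = 7/8 (u(w) = -7/(2*(-4)) = -7/(-8) = -7*(-⅛) = 7/8)
-499926 + (-167 + u(G(1, -2)))*(-105) = -499926 + (-167 + 7/8)*(-105) = -499926 - 1329/8*(-105) = -499926 + 139545/8 = -3859863/8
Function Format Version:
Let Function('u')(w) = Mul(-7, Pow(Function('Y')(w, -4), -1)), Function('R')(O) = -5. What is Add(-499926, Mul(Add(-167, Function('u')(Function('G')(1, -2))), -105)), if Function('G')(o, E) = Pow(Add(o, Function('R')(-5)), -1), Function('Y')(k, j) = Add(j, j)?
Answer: Rational(-3859863, 8) ≈ -4.8248e+5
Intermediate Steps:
Function('Y')(k, j) = Mul(2, j)
Function('G')(o, E) = Pow(Add(-5, o), -1) (Function('G')(o, E) = Pow(Add(o, -5), -1) = Pow(Add(-5, o), -1))
Function('u')(w) = Rational(7, 8) (Function('u')(w) = Mul(-7, Pow(Mul(2, -4), -1)) = Mul(-7, Pow(-8, -1)) = Mul(-7, Rational(-1, 8)) = Rational(7, 8))
Add(-499926, Mul(Add(-167, Function('u')(Function('G')(1, -2))), -105)) = Add(-499926, Mul(Add(-167, Rational(7, 8)), -105)) = Add(-499926, Mul(Rational(-1329, 8), -105)) = Add(-499926, Rational(139545, 8)) = Rational(-3859863, 8)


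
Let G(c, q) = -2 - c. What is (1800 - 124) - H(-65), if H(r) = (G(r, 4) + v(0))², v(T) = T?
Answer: -2293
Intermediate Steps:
H(r) = (-2 - r)² (H(r) = ((-2 - r) + 0)² = (-2 - r)²)
(1800 - 124) - H(-65) = (1800 - 124) - (2 - 65)² = 1676 - 1*(-63)² = 1676 - 1*3969 = 1676 - 3969 = -2293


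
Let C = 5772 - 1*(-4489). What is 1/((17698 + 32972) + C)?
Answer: 1/60931 ≈ 1.6412e-5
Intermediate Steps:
C = 10261 (C = 5772 + 4489 = 10261)
1/((17698 + 32972) + C) = 1/((17698 + 32972) + 10261) = 1/(50670 + 10261) = 1/60931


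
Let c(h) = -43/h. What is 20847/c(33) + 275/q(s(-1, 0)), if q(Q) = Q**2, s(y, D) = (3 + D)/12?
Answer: -498751/43 ≈ -11599.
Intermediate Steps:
s(y, D) = 1/4 + D/12 (s(y, D) = (3 + D)*(1/12) = 1/4 + D/12)
20847/c(33) + 275/q(s(-1, 0)) = 20847/((-43/33)) + 275/((1/4 + (1/12)*0)**2) = 20847/((-43*1/33)) + 275/((1/4 + 0)**2) = 20847/(-43/33) + 275/((1/4)**2) = 20847*(-33/43) + 275/(1/16) = -687951/43 + 275*16 = -687951/43 + 4400 = -498751/43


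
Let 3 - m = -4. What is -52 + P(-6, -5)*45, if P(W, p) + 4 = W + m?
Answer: -187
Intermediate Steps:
m = 7 (m = 3 - 1*(-4) = 3 + 4 = 7)
P(W, p) = 3 + W (P(W, p) = -4 + (W + 7) = -4 + (7 + W) = 3 + W)
-52 + P(-6, -5)*45 = -52 + (3 - 6)*45 = -52 - 3*45 = -52 - 135 = -187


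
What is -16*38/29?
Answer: -608/29 ≈ -20.966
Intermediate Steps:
-16*38/29 = -608*1/29 = -608/29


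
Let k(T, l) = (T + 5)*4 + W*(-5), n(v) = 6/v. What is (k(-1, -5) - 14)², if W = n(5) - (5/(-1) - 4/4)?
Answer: 1156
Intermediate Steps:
W = 36/5 (W = 6/5 - (5/(-1) - 4/4) = 6*(⅕) - (5*(-1) - 4*¼) = 6/5 - (-5 - 1) = 6/5 - 1*(-6) = 6/5 + 6 = 36/5 ≈ 7.2000)
k(T, l) = -16 + 4*T (k(T, l) = (T + 5)*4 + (36/5)*(-5) = (5 + T)*4 - 36 = (20 + 4*T) - 36 = -16 + 4*T)
(k(-1, -5) - 14)² = ((-16 + 4*(-1)) - 14)² = ((-16 - 4) - 14)² = (-20 - 14)² = (-34)² = 1156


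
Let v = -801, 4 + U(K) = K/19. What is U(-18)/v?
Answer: 94/15219 ≈ 0.0061765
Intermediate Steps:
U(K) = -4 + K/19
U(-18)/v = (-4 + (1/19)*(-18))/(-801) = (-4 - 18/19)*(-1/801) = -94/19*(-1/801) = 94/15219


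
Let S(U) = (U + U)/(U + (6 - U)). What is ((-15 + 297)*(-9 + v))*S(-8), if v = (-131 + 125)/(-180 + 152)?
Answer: 46248/7 ≈ 6606.9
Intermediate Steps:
S(U) = U/3 (S(U) = (2*U)/6 = (2*U)*(1/6) = U/3)
v = 3/14 (v = -6/(-28) = -6*(-1/28) = 3/14 ≈ 0.21429)
((-15 + 297)*(-9 + v))*S(-8) = ((-15 + 297)*(-9 + 3/14))*((1/3)*(-8)) = (282*(-123/14))*(-8/3) = -17343/7*(-8/3) = 46248/7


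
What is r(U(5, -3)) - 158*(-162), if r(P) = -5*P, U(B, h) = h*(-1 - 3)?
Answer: 25536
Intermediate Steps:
U(B, h) = -4*h (U(B, h) = h*(-4) = -4*h)
r(U(5, -3)) - 158*(-162) = -(-20)*(-3) - 158*(-162) = -5*12 + 25596 = -60 + 25596 = 25536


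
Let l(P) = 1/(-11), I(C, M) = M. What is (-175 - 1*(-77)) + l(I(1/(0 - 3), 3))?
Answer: -1079/11 ≈ -98.091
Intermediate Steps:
l(P) = -1/11
(-175 - 1*(-77)) + l(I(1/(0 - 3), 3)) = (-175 - 1*(-77)) - 1/11 = (-175 + 77) - 1/11 = -98 - 1/11 = -1079/11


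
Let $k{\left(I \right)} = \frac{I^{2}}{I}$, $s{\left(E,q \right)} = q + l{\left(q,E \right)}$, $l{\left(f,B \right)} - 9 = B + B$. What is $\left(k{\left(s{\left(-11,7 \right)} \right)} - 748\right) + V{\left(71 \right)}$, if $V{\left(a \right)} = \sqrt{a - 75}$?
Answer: $-754 + 2 i \approx -754.0 + 2.0 i$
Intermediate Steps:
$l{\left(f,B \right)} = 9 + 2 B$ ($l{\left(f,B \right)} = 9 + \left(B + B\right) = 9 + 2 B$)
$s{\left(E,q \right)} = 9 + q + 2 E$ ($s{\left(E,q \right)} = q + \left(9 + 2 E\right) = 9 + q + 2 E$)
$k{\left(I \right)} = I$
$V{\left(a \right)} = \sqrt{-75 + a}$
$\left(k{\left(s{\left(-11,7 \right)} \right)} - 748\right) + V{\left(71 \right)} = \left(\left(9 + 7 + 2 \left(-11\right)\right) - 748\right) + \sqrt{-75 + 71} = \left(\left(9 + 7 - 22\right) - 748\right) + \sqrt{-4} = \left(-6 - 748\right) + 2 i = -754 + 2 i$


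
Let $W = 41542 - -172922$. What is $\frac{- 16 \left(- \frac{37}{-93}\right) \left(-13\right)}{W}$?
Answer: $\frac{481}{1246572} \approx 0.00038586$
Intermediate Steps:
$W = 214464$ ($W = 41542 + 172922 = 214464$)
$\frac{- 16 \left(- \frac{37}{-93}\right) \left(-13\right)}{W} = \frac{- 16 \left(- \frac{37}{-93}\right) \left(-13\right)}{214464} = - 16 \left(\left(-37\right) \left(- \frac{1}{93}\right)\right) \left(-13\right) \frac{1}{214464} = \left(-16\right) \frac{37}{93} \left(-13\right) \frac{1}{214464} = \left(- \frac{592}{93}\right) \left(-13\right) \frac{1}{214464} = \frac{7696}{93} \cdot \frac{1}{214464} = \frac{481}{1246572}$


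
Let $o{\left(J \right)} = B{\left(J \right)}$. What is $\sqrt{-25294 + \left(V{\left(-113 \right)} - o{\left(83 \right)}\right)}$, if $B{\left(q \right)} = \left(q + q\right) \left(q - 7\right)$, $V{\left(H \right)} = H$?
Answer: $i \sqrt{38023} \approx 194.99 i$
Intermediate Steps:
$B{\left(q \right)} = 2 q \left(-7 + q\right)$
$o{\left(J \right)} = 2 J \left(-7 + J\right)$
$\sqrt{-25294 + \left(V{\left(-113 \right)} - o{\left(83 \right)}\right)} = \sqrt{-25294 - \left(113 + 2 \cdot 83 \left(-7 + 83\right)\right)} = \sqrt{-25294 - \left(113 + 2 \cdot 83 \cdot 76\right)} = \sqrt{-25294 - 12729} = \sqrt{-38023} = i \sqrt{38023}$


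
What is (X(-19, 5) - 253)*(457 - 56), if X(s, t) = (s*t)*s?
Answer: 622352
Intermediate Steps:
X(s, t) = t*s²
(X(-19, 5) - 253)*(457 - 56) = (5*(-19)² - 253)*(457 - 56) = (5*361 - 253)*401 = (1805 - 253)*401 = 1552*401 = 622352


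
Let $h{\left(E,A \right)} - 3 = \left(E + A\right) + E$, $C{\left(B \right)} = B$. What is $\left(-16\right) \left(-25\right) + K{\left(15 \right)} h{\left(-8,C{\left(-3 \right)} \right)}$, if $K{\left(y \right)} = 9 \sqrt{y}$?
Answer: $400 - 144 \sqrt{15} \approx -157.71$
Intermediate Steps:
$h{\left(E,A \right)} = 3 + A + 2 E$ ($h{\left(E,A \right)} = 3 + \left(\left(E + A\right) + E\right) = 3 + \left(\left(A + E\right) + E\right) = 3 + \left(A + 2 E\right) = 3 + A + 2 E$)
$\left(-16\right) \left(-25\right) + K{\left(15 \right)} h{\left(-8,C{\left(-3 \right)} \right)} = \left(-16\right) \left(-25\right) + 9 \sqrt{15} \left(3 - 3 + 2 \left(-8\right)\right) = 400 + 9 \sqrt{15} \left(3 - 3 - 16\right) = 400 + 9 \sqrt{15} \left(-16\right) = 400 - 144 \sqrt{15}$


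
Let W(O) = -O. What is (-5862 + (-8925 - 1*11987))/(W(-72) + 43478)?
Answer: -13387/21775 ≈ -0.61479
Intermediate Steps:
(-5862 + (-8925 - 1*11987))/(W(-72) + 43478) = (-5862 + (-8925 - 1*11987))/(-1*(-72) + 43478) = (-5862 + (-8925 - 11987))/(72 + 43478) = (-5862 - 20912)/43550 = -26774*1/43550 = -13387/21775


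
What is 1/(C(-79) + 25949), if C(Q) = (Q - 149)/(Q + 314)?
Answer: 235/6097787 ≈ 3.8539e-5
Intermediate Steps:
C(Q) = (-149 + Q)/(314 + Q)
1/(C(-79) + 25949) = 1/((-149 - 79)/(314 - 79) + 25949) = 1/(-228/235 + 25949) = 1/(6097787/235) = 235/6097787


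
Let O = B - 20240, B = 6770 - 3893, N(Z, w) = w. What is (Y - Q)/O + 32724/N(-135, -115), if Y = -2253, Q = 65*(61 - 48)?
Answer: -567830542/1996745 ≈ -284.38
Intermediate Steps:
Q = 845 (Q = 65*13 = 845)
B = 2877
O = -17363 (O = 2877 - 20240 = -17363)
(Y - Q)/O + 32724/N(-135, -115) = (-2253 - 1*845)/(-17363) + 32724/(-115) = (-2253 - 845)*(-1/17363) + 32724*(-1/115) = -3098*(-1/17363) - 32724/115 = 3098/17363 - 32724/115 = -567830542/1996745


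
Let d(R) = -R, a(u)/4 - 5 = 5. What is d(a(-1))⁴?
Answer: 2560000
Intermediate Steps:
a(u) = 40 (a(u) = 20 + 4*5 = 20 + 20 = 40)
d(a(-1))⁴ = (-1*40)⁴ = (-40)⁴ = 2560000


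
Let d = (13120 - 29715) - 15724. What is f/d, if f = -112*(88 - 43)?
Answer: 80/513 ≈ 0.15595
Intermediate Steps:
d = -32319 (d = -16595 - 15724 = -32319)
f = -5040 (f = -112*45 = -5040)
f/d = -5040/(-32319) = -5040*(-1/32319) = 80/513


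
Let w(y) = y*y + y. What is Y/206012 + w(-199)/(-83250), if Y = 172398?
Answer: 173190241/476402750 ≈ 0.36354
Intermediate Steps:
w(y) = y + y² (w(y) = y² + y = y + y²)
Y/206012 + w(-199)/(-83250) = 172398/206012 - 199*(1 - 199)/(-83250) = 172398*(1/206012) - 199*(-198)*(-1/83250) = 86199/103006 + 39402*(-1/83250) = 86199/103006 - 2189/4625 = 173190241/476402750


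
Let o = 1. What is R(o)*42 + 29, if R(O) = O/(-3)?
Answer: 15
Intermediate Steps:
R(O) = -O/3 (R(O) = O*(-⅓) = -O/3)
R(o)*42 + 29 = -⅓*1*42 + 29 = -⅓*42 + 29 = -14 + 29 = 15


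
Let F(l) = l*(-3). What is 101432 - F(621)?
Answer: 103295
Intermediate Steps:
F(l) = -3*l
101432 - F(621) = 101432 - (-3)*621 = 101432 - 1*(-1863) = 101432 + 1863 = 103295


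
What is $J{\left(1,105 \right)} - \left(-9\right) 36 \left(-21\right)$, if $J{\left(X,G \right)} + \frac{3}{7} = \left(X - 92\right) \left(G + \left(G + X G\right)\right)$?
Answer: $- \frac{248286}{7} \approx -35469.0$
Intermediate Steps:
$J{\left(X,G \right)} = - \frac{3}{7} + \left(-92 + X\right) \left(2 G + G X\right)$ ($J{\left(X,G \right)} = - \frac{3}{7} + \left(X - 92\right) \left(G + \left(G + X G\right)\right) = - \frac{3}{7} + \left(-92 + X\right) \left(G + \left(G + G X\right)\right) = - \frac{3}{7} + \left(-92 + X\right) \left(2 G + G X\right)$)
$J{\left(1,105 \right)} - \left(-9\right) 36 \left(-21\right) = \left(- \frac{3}{7} - 19320 + 105 \cdot 1^{2} - 9450 \cdot 1\right) - \left(-9\right) 36 \left(-21\right) = \left(- \frac{3}{7} - 19320 + 105 \cdot 1 - 9450\right) - \left(-324\right) \left(-21\right) = \left(- \frac{3}{7} - 19320 + 105 - 9450\right) - 6804 = - \frac{200658}{7} - 6804 = - \frac{248286}{7}$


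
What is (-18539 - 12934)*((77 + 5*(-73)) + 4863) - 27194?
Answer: -144016169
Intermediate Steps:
(-18539 - 12934)*((77 + 5*(-73)) + 4863) - 27194 = -31473*((77 - 365) + 4863) - 27194 = -31473*(-288 + 4863) - 27194 = -31473*4575 - 27194 = -143988975 - 27194 = -144016169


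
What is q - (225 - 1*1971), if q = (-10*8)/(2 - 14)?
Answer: 5258/3 ≈ 1752.7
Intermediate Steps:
q = 20/3 (q = -80/(-12) = -80*(-1/12) = 20/3 ≈ 6.6667)
q - (225 - 1*1971) = 20/3 - (225 - 1*1971) = 20/3 - (225 - 1971) = 20/3 - 1*(-1746) = 20/3 + 1746 = 5258/3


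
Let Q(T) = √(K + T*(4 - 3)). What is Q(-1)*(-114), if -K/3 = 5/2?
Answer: -57*I*√34 ≈ -332.36*I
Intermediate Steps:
K = -15/2 ≈ -7.5000
Q(T) = √(-15/2 + T) (Q(T) = √(-15/2 + T*(4 - 3)) = √(-15/2 + T*1) = √(-15/2 + T))
Q(-1)*(-114) = (√(-30 + 4*(-1))/2)*(-114) = (√(-30 - 4)/2)*(-114) = (√(-34)/2)*(-114) = ((I*√34)/2)*(-114) = (I*√34/2)*(-114) = -57*I*√34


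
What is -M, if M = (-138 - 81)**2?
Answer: -47961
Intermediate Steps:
M = 47961 (M = (-219)**2 = 47961)
-M = -1*47961 = -47961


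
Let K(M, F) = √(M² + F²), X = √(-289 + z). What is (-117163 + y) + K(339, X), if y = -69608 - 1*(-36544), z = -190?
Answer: -150227 + √114442 ≈ -1.4989e+5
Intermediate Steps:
X = I*√479 (X = √(-289 - 190) = √(-479) = I*√479 ≈ 21.886*I)
y = -33064 (y = -69608 + 36544 = -33064)
K(M, F) = √(F² + M²)
(-117163 + y) + K(339, X) = (-117163 - 33064) + √((I*√479)² + 339²) = -150227 + √(-479 + 114921) = -150227 + √114442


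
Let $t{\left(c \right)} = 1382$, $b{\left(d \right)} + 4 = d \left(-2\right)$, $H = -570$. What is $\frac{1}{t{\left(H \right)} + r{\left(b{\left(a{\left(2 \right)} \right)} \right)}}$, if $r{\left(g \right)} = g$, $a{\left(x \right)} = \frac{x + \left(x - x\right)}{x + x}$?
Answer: $\frac{1}{1377} \approx 0.00072622$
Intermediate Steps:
$a{\left(x \right)} = \frac{1}{2}$ ($a{\left(x \right)} = \frac{x + 0}{2 x} = x \frac{1}{2 x} = \frac{1}{2}$)
$b{\left(d \right)} = -4 - 2 d$ ($b{\left(d \right)} = -4 + d \left(-2\right) = -4 - 2 d$)
$\frac{1}{t{\left(H \right)} + r{\left(b{\left(a{\left(2 \right)} \right)} \right)}} = \frac{1}{1382 - 5} = \frac{1}{1377}$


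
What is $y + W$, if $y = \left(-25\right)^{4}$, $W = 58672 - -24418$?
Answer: $473715$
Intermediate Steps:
$W = 83090$ ($W = 58672 + 24418 = 83090$)
$y = 390625$
$y + W = 390625 + 83090 = 473715$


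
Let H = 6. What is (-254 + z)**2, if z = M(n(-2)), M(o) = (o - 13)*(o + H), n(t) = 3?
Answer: 118336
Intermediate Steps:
M(o) = (-13 + o)*(6 + o) (M(o) = (o - 13)*(o + 6) = (-13 + o)*(6 + o))
z = -90 (z = -78 + 3**2 - 7*3 = -78 + 9 - 21 = -90)
(-254 + z)**2 = (-254 - 90)**2 = (-344)**2 = 118336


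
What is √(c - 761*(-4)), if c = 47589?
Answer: √50633 ≈ 225.02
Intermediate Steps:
√(c - 761*(-4)) = √(47589 - 761*(-4)) = √(47589 + 3044) = √50633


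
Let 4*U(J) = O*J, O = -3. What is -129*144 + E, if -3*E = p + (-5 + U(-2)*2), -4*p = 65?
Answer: -222839/12 ≈ -18570.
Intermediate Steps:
U(J) = -3*J/4 (U(J) = (-3*J)/4 = -3*J/4)
p = -65/4 (p = -¼*65 = -65/4 ≈ -16.250)
E = 73/12 (E = -(-65/4 + (-5 - ¾*(-2)*2))/3 = -(-65/4 + (-5 + (3/2)*2))/3 = -(-65/4 + (-5 + 3))/3 = -(-65/4 - 2)/3 = -⅓*(-73/4) = 73/12 ≈ 6.0833)
-129*144 + E = -129*144 + 73/12 = -18576 + 73/12 = -222839/12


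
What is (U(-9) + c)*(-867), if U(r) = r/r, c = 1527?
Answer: -1324776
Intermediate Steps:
U(r) = 1
(U(-9) + c)*(-867) = (1 + 1527)*(-867) = 1528*(-867) = -1324776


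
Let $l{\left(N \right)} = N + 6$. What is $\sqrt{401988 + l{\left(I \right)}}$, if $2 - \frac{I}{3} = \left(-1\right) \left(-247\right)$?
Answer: $\sqrt{401259} \approx 633.45$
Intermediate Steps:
$I = -735$ ($I = 6 - 3 \left(\left(-1\right) \left(-247\right)\right) = 6 - 741 = -735$)
$l{\left(N \right)} = 6 + N$
$\sqrt{401988 + l{\left(I \right)}} = \sqrt{401988 + \left(6 - 735\right)} = \sqrt{401988 - 729} = \sqrt{401259}$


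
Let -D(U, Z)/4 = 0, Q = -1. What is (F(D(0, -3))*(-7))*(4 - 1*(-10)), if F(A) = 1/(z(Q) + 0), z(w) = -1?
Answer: 98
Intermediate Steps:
D(U, Z) = 0 (D(U, Z) = -4*0 = 0)
F(A) = -1 (F(A) = 1/(-1 + 0) = 1/(-1) = -1)
(F(D(0, -3))*(-7))*(4 - 1*(-10)) = (-1*(-7))*(4 - 1*(-10)) = 7*(4 + 10) = 7*14 = 98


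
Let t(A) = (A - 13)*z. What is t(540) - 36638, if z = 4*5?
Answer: -26098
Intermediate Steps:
z = 20
t(A) = -260 + 20*A (t(A) = (A - 13)*20 = (-13 + A)*20 = -260 + 20*A)
t(540) - 36638 = (-260 + 20*540) - 36638 = (-260 + 10800) - 36638 = 10540 - 36638 = -26098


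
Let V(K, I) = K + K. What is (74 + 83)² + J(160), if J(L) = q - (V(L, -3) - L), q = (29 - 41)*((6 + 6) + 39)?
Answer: 23877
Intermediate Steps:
V(K, I) = 2*K
q = -612 (q = -12*(12 + 39) = -12*51 = -612)
J(L) = -612 - L (J(L) = -612 - (2*L - L) = -612 - L)
(74 + 83)² + J(160) = (74 + 83)² + (-612 - 1*160) = 157² + (-612 - 160) = 24649 - 772 = 23877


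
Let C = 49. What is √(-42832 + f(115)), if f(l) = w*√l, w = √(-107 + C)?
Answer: √(-42832 + I*√6670) ≈ 0.197 + 206.96*I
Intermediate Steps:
w = I*√58 (w = √(-107 + 49) = √(-58) = I*√58 ≈ 7.6158*I)
f(l) = I*√58*√l (f(l) = (I*√58)*√l = I*√58*√l)
√(-42832 + f(115)) = √(-42832 + I*√58*√115) = √(-42832 + I*√6670)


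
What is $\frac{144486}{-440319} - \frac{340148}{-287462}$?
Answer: $\frac{18039898780}{21095830063} \approx 0.85514$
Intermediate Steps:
$\frac{144486}{-440319} - \frac{340148}{-287462} = 144486 \left(- \frac{1}{440319}\right) - - \frac{170074}{143731} = - \frac{48162}{146773} + \frac{170074}{143731} = \frac{18039898780}{21095830063}$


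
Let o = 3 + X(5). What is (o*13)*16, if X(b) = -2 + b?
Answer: 1248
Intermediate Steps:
o = 6 (o = 3 + (-2 + 5) = 3 + 3 = 6)
(o*13)*16 = (6*13)*16 = 78*16 = 1248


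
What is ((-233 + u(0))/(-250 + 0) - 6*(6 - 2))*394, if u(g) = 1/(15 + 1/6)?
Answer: -103386191/11375 ≈ -9088.9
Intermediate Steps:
u(g) = 6/91 (u(g) = 1/(15 + 1/6) = 1/(91/6) = 6/91)
((-233 + u(0))/(-250 + 0) - 6*(6 - 2))*394 = ((-233 + 6/91)/(-250 + 0) - 6*(6 - 2))*394 = (-21197/91/(-250) - 6*4)*394 = (-21197/91*(-1/250) - 24)*394 = (21197/22750 - 24)*394 = -524803/22750*394 = -103386191/11375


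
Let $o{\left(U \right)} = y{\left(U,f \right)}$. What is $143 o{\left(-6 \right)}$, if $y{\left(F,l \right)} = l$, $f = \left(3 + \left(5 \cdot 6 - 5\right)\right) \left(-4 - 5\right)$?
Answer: $-36036$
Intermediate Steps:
$f = -252$ ($f = \left(3 + \left(30 - 5\right)\right) \left(-9\right) = \left(3 + 25\right) \left(-9\right) = 28 \left(-9\right) = -252$)
$o{\left(U \right)} = -252$
$143 o{\left(-6 \right)} = 143 \left(-252\right) = -36036$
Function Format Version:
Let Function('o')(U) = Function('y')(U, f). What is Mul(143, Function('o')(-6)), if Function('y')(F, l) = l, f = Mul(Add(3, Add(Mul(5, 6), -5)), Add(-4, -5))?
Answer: -36036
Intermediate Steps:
f = -252 (f = Mul(Add(3, Add(30, -5)), -9) = Mul(Add(3, 25), -9) = Mul(28, -9) = -252)
Function('o')(U) = -252
Mul(143, Function('o')(-6)) = Mul(143, -252) = -36036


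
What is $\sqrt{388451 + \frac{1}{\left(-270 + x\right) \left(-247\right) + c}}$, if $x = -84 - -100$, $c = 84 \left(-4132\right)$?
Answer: $\frac{\sqrt{10382867933806}}{5170} \approx 623.26$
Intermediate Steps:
$c = -347088$
$x = 16$ ($x = -84 + 100 = 16$)
$\sqrt{388451 + \frac{1}{\left(-270 + x\right) \left(-247\right) + c}} = \sqrt{388451 + \frac{1}{\left(-270 + 16\right) \left(-247\right) - 347088}} = \sqrt{388451 + \frac{1}{\left(-254\right) \left(-247\right) - 347088}} = \sqrt{388451 + \frac{1}{62738 - 347088}} = \sqrt{388451 + \frac{1}{-284350}} = \sqrt{388451 - \frac{1}{284350}} = \sqrt{\frac{110456041849}{284350}} = \frac{\sqrt{10382867933806}}{5170}$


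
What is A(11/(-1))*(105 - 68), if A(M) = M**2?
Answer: 4477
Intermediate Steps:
A(11/(-1))*(105 - 68) = (11/(-1))**2*(105 - 68) = (11*(-1))**2*37 = (-11)**2*37 = 121*37 = 4477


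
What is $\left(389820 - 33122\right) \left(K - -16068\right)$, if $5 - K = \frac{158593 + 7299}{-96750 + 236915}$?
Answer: $\frac{803535779362794}{140165} \approx 5.7328 \cdot 10^{9}$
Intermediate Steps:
$K = \frac{534933}{140165}$ ($K = 5 - \frac{158593 + 7299}{-96750 + 236915} = 5 - \frac{165892}{140165} = \frac{534933}{140165} \approx 3.8165$)
$\left(389820 - 33122\right) \left(K - -16068\right) = \left(389820 - 33122\right) \left(\frac{534933}{140165} - -16068\right) = 356698 \left(\frac{534933}{140165} + 16068\right) = 356698 \cdot \frac{2252706153}{140165} = \frac{803535779362794}{140165}$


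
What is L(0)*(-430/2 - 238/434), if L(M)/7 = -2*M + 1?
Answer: -46774/31 ≈ -1508.8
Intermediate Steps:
L(M) = 7 - 14*M (L(M) = 7*(-2*M + 1) = 7*(1 - 2*M) = 7 - 14*M)
L(0)*(-430/2 - 238/434) = (7 - 14*0)*(-430/2 - 238/434) = (7 + 0)*(-430*½ - 238*1/434) = 7*(-215 - 17/31) = 7*(-6682/31) = -46774/31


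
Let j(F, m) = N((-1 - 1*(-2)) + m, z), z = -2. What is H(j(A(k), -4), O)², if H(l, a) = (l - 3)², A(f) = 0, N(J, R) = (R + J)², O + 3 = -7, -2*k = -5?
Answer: 234256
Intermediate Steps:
k = 5/2 (k = -½*(-5) = 5/2 ≈ 2.5000)
O = -10 (O = -3 - 7 = -10)
N(J, R) = (J + R)²
j(F, m) = (-1 + m)² (j(F, m) = (((-1 - 1*(-2)) + m) - 2)² = (((-1 + 2) + m) - 2)² = ((1 + m) - 2)² = (-1 + m)²)
H(l, a) = (-3 + l)²
H(j(A(k), -4), O)² = ((-3 + (-1 - 4)²)²)² = ((-3 + (-5)²)²)² = ((-3 + 25)²)² = (22²)² = 484² = 234256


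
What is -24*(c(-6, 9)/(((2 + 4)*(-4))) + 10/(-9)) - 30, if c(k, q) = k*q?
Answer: -172/3 ≈ -57.333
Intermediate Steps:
-24*(c(-6, 9)/(((2 + 4)*(-4))) + 10/(-9)) - 30 = -24*((-6*9)/(((2 + 4)*(-4))) + 10/(-9)) - 30 = -24*(-54/(6*(-4)) + 10*(-⅑)) - 30 = -24*(-54/(-24) - 10/9) - 30 = -24*(-54*(-1/24) - 10/9) - 30 = -24*(9/4 - 10/9) - 30 = -24*41/36 - 30 = -82/3 - 30 = -172/3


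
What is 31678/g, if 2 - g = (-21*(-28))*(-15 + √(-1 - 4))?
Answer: 69865829/19889101 + 4656666*I*√5/19889101 ≈ 3.5128 + 0.52353*I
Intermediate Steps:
g = 8822 - 588*I*√5 (g = 2 - (-21*(-28))*(-15 + √(-1 - 4)) = 2 - 588*(-15 + √(-5)) = 2 - 588*(-15 + I*√5) = 2 - (-8820 + 588*I*√5) = 2 + (8820 - 588*I*√5) = 8822 - 588*I*√5 ≈ 8822.0 - 1314.8*I)
31678/g = 31678/(8822 - 588*I*√5)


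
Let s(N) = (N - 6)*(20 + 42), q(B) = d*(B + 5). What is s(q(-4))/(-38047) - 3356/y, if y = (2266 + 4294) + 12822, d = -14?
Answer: -51826026/368713477 ≈ -0.14056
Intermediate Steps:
q(B) = -70 - 14*B (q(B) = -14*(B + 5) = -14*(5 + B) = -70 - 14*B)
y = 19382 (y = 6560 + 12822 = 19382)
s(N) = -372 + 62*N (s(N) = (-6 + N)*62 = -372 + 62*N)
s(q(-4))/(-38047) - 3356/y = (-372 + 62*(-70 - 14*(-4)))/(-38047) - 3356/19382 = (-372 + 62*(-70 + 56))*(-1/38047) - 3356*1/19382 = (-372 + 62*(-14))*(-1/38047) - 1678/9691 = (-372 - 868)*(-1/38047) - 1678/9691 = -1240*(-1/38047) - 1678/9691 = 1240/38047 - 1678/9691 = -51826026/368713477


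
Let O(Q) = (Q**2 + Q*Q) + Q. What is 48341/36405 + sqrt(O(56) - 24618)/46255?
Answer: 48341/36405 + I*sqrt(18290)/46255 ≈ 1.3279 + 0.0029238*I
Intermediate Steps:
O(Q) = Q + 2*Q**2 (O(Q) = (Q**2 + Q**2) + Q = 2*Q**2 + Q = Q + 2*Q**2)
48341/36405 + sqrt(O(56) - 24618)/46255 = 48341/36405 + sqrt(56*(1 + 2*56) - 24618)/46255 = 48341*(1/36405) + sqrt(56*(1 + 112) - 24618)*(1/46255) = 48341/36405 + sqrt(56*113 - 24618)*(1/46255) = 48341/36405 + sqrt(6328 - 24618)*(1/46255) = 48341/36405 + sqrt(-18290)*(1/46255) = 48341/36405 + (I*sqrt(18290))*(1/46255) = 48341/36405 + I*sqrt(18290)/46255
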